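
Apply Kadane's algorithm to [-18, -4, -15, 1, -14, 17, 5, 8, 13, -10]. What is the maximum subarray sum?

Using Kadane's algorithm on [-18, -4, -15, 1, -14, 17, 5, 8, 13, -10]:

Scanning through the array:
Position 1 (value -4): max_ending_here = -4, max_so_far = -4
Position 2 (value -15): max_ending_here = -15, max_so_far = -4
Position 3 (value 1): max_ending_here = 1, max_so_far = 1
Position 4 (value -14): max_ending_here = -13, max_so_far = 1
Position 5 (value 17): max_ending_here = 17, max_so_far = 17
Position 6 (value 5): max_ending_here = 22, max_so_far = 22
Position 7 (value 8): max_ending_here = 30, max_so_far = 30
Position 8 (value 13): max_ending_here = 43, max_so_far = 43
Position 9 (value -10): max_ending_here = 33, max_so_far = 43

Maximum subarray: [17, 5, 8, 13]
Maximum sum: 43

The maximum subarray is [17, 5, 8, 13] with sum 43. This subarray runs from index 5 to index 8.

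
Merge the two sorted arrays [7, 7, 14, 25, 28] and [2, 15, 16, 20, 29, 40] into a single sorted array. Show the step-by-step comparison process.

Merging process:

Compare 7 vs 2: take 2 from right. Merged: [2]
Compare 7 vs 15: take 7 from left. Merged: [2, 7]
Compare 7 vs 15: take 7 from left. Merged: [2, 7, 7]
Compare 14 vs 15: take 14 from left. Merged: [2, 7, 7, 14]
Compare 25 vs 15: take 15 from right. Merged: [2, 7, 7, 14, 15]
Compare 25 vs 16: take 16 from right. Merged: [2, 7, 7, 14, 15, 16]
Compare 25 vs 20: take 20 from right. Merged: [2, 7, 7, 14, 15, 16, 20]
Compare 25 vs 29: take 25 from left. Merged: [2, 7, 7, 14, 15, 16, 20, 25]
Compare 28 vs 29: take 28 from left. Merged: [2, 7, 7, 14, 15, 16, 20, 25, 28]
Append remaining from right: [29, 40]. Merged: [2, 7, 7, 14, 15, 16, 20, 25, 28, 29, 40]

Final merged array: [2, 7, 7, 14, 15, 16, 20, 25, 28, 29, 40]
Total comparisons: 9

The merged array is [2, 7, 7, 14, 15, 16, 20, 25, 28, 29, 40], requiring 9 comparisons. The merge step runs in O(n) time where n is the total number of elements.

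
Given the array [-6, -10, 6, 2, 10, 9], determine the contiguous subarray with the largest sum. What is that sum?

Using Kadane's algorithm on [-6, -10, 6, 2, 10, 9]:

Scanning through the array:
Position 1 (value -10): max_ending_here = -10, max_so_far = -6
Position 2 (value 6): max_ending_here = 6, max_so_far = 6
Position 3 (value 2): max_ending_here = 8, max_so_far = 8
Position 4 (value 10): max_ending_here = 18, max_so_far = 18
Position 5 (value 9): max_ending_here = 27, max_so_far = 27

Maximum subarray: [6, 2, 10, 9]
Maximum sum: 27

The maximum subarray is [6, 2, 10, 9] with sum 27. This subarray runs from index 2 to index 5.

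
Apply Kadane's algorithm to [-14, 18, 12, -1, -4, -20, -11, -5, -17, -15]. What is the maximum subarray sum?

Using Kadane's algorithm on [-14, 18, 12, -1, -4, -20, -11, -5, -17, -15]:

Scanning through the array:
Position 1 (value 18): max_ending_here = 18, max_so_far = 18
Position 2 (value 12): max_ending_here = 30, max_so_far = 30
Position 3 (value -1): max_ending_here = 29, max_so_far = 30
Position 4 (value -4): max_ending_here = 25, max_so_far = 30
Position 5 (value -20): max_ending_here = 5, max_so_far = 30
Position 6 (value -11): max_ending_here = -6, max_so_far = 30
Position 7 (value -5): max_ending_here = -5, max_so_far = 30
Position 8 (value -17): max_ending_here = -17, max_so_far = 30
Position 9 (value -15): max_ending_here = -15, max_so_far = 30

Maximum subarray: [18, 12]
Maximum sum: 30

The maximum subarray is [18, 12] with sum 30. This subarray runs from index 1 to index 2.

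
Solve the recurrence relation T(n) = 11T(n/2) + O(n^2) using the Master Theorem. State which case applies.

Master Theorem for T(n) = 11T(n/2) + O(n^2):

a = 11, b = 2, c = 2
log_b(a) = log_2(11) = 3.4594

Case 1: c = 2 < log_2(11) = 3.4594
T(n) = O(n^(log_2 11))

For T(n) = 11T(n/2) + O(n^2): log_2(11) = 3.4594. This is Case 1 of the Master Theorem (c < log_b(a), work dominated by leaves), giving O(n^(log_2 11)).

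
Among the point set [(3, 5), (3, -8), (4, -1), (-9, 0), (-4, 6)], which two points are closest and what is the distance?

Computing all pairwise distances among 5 points:

d((3, 5), (3, -8)) = 13.0
d((3, 5), (4, -1)) = 6.0828 <-- minimum
d((3, 5), (-9, 0)) = 13.0
d((3, 5), (-4, 6)) = 7.0711
d((3, -8), (4, -1)) = 7.0711
d((3, -8), (-9, 0)) = 14.4222
d((3, -8), (-4, 6)) = 15.6525
d((4, -1), (-9, 0)) = 13.0384
d((4, -1), (-4, 6)) = 10.6301
d((-9, 0), (-4, 6)) = 7.8102

Closest pair: (3, 5) and (4, -1) with distance 6.0828

The closest pair is (3, 5) and (4, -1) with Euclidean distance 6.0828. For 5 points, brute-force pairwise comparison is shown above. For large n, the divide-and-conquer algorithm (sort by x, recurse on halves, check the dividing strip) achieves O(n log n).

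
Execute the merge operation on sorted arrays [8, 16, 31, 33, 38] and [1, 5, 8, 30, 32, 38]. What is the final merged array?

Merging process:

Compare 8 vs 1: take 1 from right. Merged: [1]
Compare 8 vs 5: take 5 from right. Merged: [1, 5]
Compare 8 vs 8: take 8 from left. Merged: [1, 5, 8]
Compare 16 vs 8: take 8 from right. Merged: [1, 5, 8, 8]
Compare 16 vs 30: take 16 from left. Merged: [1, 5, 8, 8, 16]
Compare 31 vs 30: take 30 from right. Merged: [1, 5, 8, 8, 16, 30]
Compare 31 vs 32: take 31 from left. Merged: [1, 5, 8, 8, 16, 30, 31]
Compare 33 vs 32: take 32 from right. Merged: [1, 5, 8, 8, 16, 30, 31, 32]
Compare 33 vs 38: take 33 from left. Merged: [1, 5, 8, 8, 16, 30, 31, 32, 33]
Compare 38 vs 38: take 38 from left. Merged: [1, 5, 8, 8, 16, 30, 31, 32, 33, 38]
Append remaining from right: [38]. Merged: [1, 5, 8, 8, 16, 30, 31, 32, 33, 38, 38]

Final merged array: [1, 5, 8, 8, 16, 30, 31, 32, 33, 38, 38]
Total comparisons: 10

The merged array is [1, 5, 8, 8, 16, 30, 31, 32, 33, 38, 38], requiring 10 comparisons. The merge step runs in O(n) time where n is the total number of elements.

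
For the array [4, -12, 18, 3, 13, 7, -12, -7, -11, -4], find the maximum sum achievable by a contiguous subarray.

Using Kadane's algorithm on [4, -12, 18, 3, 13, 7, -12, -7, -11, -4]:

Scanning through the array:
Position 1 (value -12): max_ending_here = -8, max_so_far = 4
Position 2 (value 18): max_ending_here = 18, max_so_far = 18
Position 3 (value 3): max_ending_here = 21, max_so_far = 21
Position 4 (value 13): max_ending_here = 34, max_so_far = 34
Position 5 (value 7): max_ending_here = 41, max_so_far = 41
Position 6 (value -12): max_ending_here = 29, max_so_far = 41
Position 7 (value -7): max_ending_here = 22, max_so_far = 41
Position 8 (value -11): max_ending_here = 11, max_so_far = 41
Position 9 (value -4): max_ending_here = 7, max_so_far = 41

Maximum subarray: [18, 3, 13, 7]
Maximum sum: 41

The maximum subarray is [18, 3, 13, 7] with sum 41. This subarray runs from index 2 to index 5.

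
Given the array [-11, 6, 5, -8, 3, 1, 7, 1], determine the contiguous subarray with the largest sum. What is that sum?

Using Kadane's algorithm on [-11, 6, 5, -8, 3, 1, 7, 1]:

Scanning through the array:
Position 1 (value 6): max_ending_here = 6, max_so_far = 6
Position 2 (value 5): max_ending_here = 11, max_so_far = 11
Position 3 (value -8): max_ending_here = 3, max_so_far = 11
Position 4 (value 3): max_ending_here = 6, max_so_far = 11
Position 5 (value 1): max_ending_here = 7, max_so_far = 11
Position 6 (value 7): max_ending_here = 14, max_so_far = 14
Position 7 (value 1): max_ending_here = 15, max_so_far = 15

Maximum subarray: [6, 5, -8, 3, 1, 7, 1]
Maximum sum: 15

The maximum subarray is [6, 5, -8, 3, 1, 7, 1] with sum 15. This subarray runs from index 1 to index 7.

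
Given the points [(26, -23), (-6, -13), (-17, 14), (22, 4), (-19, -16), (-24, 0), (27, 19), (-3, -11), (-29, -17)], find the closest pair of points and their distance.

Computing all pairwise distances among 9 points:

d((26, -23), (-6, -13)) = 33.5261
d((26, -23), (-17, 14)) = 56.7274
d((26, -23), (22, 4)) = 27.2947
d((26, -23), (-19, -16)) = 45.5412
d((26, -23), (-24, 0)) = 55.0364
d((26, -23), (27, 19)) = 42.0119
d((26, -23), (-3, -11)) = 31.3847
d((26, -23), (-29, -17)) = 55.3263
d((-6, -13), (-17, 14)) = 29.1548
d((-6, -13), (22, 4)) = 32.7567
d((-6, -13), (-19, -16)) = 13.3417
d((-6, -13), (-24, 0)) = 22.2036
d((-6, -13), (27, 19)) = 45.9674
d((-6, -13), (-3, -11)) = 3.6056 <-- minimum
d((-6, -13), (-29, -17)) = 23.3452
d((-17, 14), (22, 4)) = 40.2616
d((-17, 14), (-19, -16)) = 30.0666
d((-17, 14), (-24, 0)) = 15.6525
d((-17, 14), (27, 19)) = 44.2832
d((-17, 14), (-3, -11)) = 28.6531
d((-17, 14), (-29, -17)) = 33.2415
d((22, 4), (-19, -16)) = 45.618
d((22, 4), (-24, 0)) = 46.1736
d((22, 4), (27, 19)) = 15.8114
d((22, 4), (-3, -11)) = 29.1548
d((22, 4), (-29, -17)) = 55.1543
d((-19, -16), (-24, 0)) = 16.7631
d((-19, -16), (27, 19)) = 57.8014
d((-19, -16), (-3, -11)) = 16.7631
d((-19, -16), (-29, -17)) = 10.0499
d((-24, 0), (27, 19)) = 54.4243
d((-24, 0), (-3, -11)) = 23.7065
d((-24, 0), (-29, -17)) = 17.72
d((27, 19), (-3, -11)) = 42.4264
d((27, 19), (-29, -17)) = 66.5733
d((-3, -11), (-29, -17)) = 26.6833

Closest pair: (-6, -13) and (-3, -11) with distance 3.6056

The closest pair is (-6, -13) and (-3, -11) with Euclidean distance 3.6056. For 9 points, brute-force pairwise comparison is shown above. For large n, the divide-and-conquer algorithm (sort by x, recurse on halves, check the dividing strip) achieves O(n log n).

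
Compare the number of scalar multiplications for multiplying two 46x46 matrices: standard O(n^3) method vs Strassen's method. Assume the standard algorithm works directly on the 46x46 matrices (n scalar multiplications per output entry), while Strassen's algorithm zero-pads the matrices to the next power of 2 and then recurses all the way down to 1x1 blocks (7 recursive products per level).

Matrix multiplication for 46x46 matrices:

Strassen's algorithm requires power-of-2 dimensions. Pad 46x46 to 64x64 (next power of 2).

Standard algorithm: 46^3 = 97336 multiplications
Strassen's algorithm: 7^(log2(64)) = 7^6 = 117649 multiplications
Difference: 97336 - 117649 = -20313 (Strassen uses MORE here due to padding overhead — for small or just-over-power-of-2 n, padding can outweigh the per-level savings)

Standard: 97336 multiplications (46^3). Strassen: 117649 multiplications (7^6, after padding to 64x64). Strassen reduces 8 recursive multiplications to 7 at each level.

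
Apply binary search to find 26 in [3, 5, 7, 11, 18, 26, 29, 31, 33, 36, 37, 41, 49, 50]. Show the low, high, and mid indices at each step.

Binary search for 26 in [3, 5, 7, 11, 18, 26, 29, 31, 33, 36, 37, 41, 49, 50]:

lo=0, hi=13, mid=6, arr[mid]=29 -> 29 > 26, search left half
lo=0, hi=5, mid=2, arr[mid]=7 -> 7 < 26, search right half
lo=3, hi=5, mid=4, arr[mid]=18 -> 18 < 26, search right half
lo=5, hi=5, mid=5, arr[mid]=26 -> Found target at index 5!

Binary search finds 26 at index 5 after 4 comparisons. The search repeatedly halves the search space by comparing with the middle element.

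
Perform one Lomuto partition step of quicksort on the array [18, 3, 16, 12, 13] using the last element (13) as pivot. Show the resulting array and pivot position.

Lomuto partition with pivot = 13:

Initial array: [18, 3, 16, 12, 13]

arr[0]=18 > 13: no swap
arr[1]=3 <= 13: swap with position 0, array becomes [3, 18, 16, 12, 13]
arr[2]=16 > 13: no swap
arr[3]=12 <= 13: swap with position 1, array becomes [3, 12, 16, 18, 13]

Place pivot at position 2: [3, 12, 13, 18, 16]
Pivot position: 2

After partitioning with pivot 13, the array becomes [3, 12, 13, 18, 16]. The pivot is placed at index 2. All elements to the left of the pivot are <= 13, and all elements to the right are > 13.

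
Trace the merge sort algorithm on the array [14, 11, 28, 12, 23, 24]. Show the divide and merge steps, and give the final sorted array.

Merge sort trace:

Split: [14, 11, 28, 12, 23, 24] -> [14, 11, 28] and [12, 23, 24]
  Split: [14, 11, 28] -> [14] and [11, 28]
    Split: [11, 28] -> [11] and [28]
    Merge: [11] + [28] -> [11, 28]
  Merge: [14] + [11, 28] -> [11, 14, 28]
  Split: [12, 23, 24] -> [12] and [23, 24]
    Split: [23, 24] -> [23] and [24]
    Merge: [23] + [24] -> [23, 24]
  Merge: [12] + [23, 24] -> [12, 23, 24]
Merge: [11, 14, 28] + [12, 23, 24] -> [11, 12, 14, 23, 24, 28]

Final sorted array: [11, 12, 14, 23, 24, 28]

The merge sort proceeds by recursively splitting the array and merging sorted halves.
After all merges, the sorted array is [11, 12, 14, 23, 24, 28].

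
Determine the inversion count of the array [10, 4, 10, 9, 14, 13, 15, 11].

Finding inversions in [10, 4, 10, 9, 14, 13, 15, 11]:

(0, 1): arr[0]=10 > arr[1]=4
(0, 3): arr[0]=10 > arr[3]=9
(2, 3): arr[2]=10 > arr[3]=9
(4, 5): arr[4]=14 > arr[5]=13
(4, 7): arr[4]=14 > arr[7]=11
(5, 7): arr[5]=13 > arr[7]=11
(6, 7): arr[6]=15 > arr[7]=11

Total inversions: 7

The array has 7 inversion(s): (0,1), (0,3), (2,3), (4,5), (4,7), (5,7), (6,7). Each pair (i,j) satisfies i < j and arr[i] > arr[j].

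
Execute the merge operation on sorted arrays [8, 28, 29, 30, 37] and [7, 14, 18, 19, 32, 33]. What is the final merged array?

Merging process:

Compare 8 vs 7: take 7 from right. Merged: [7]
Compare 8 vs 14: take 8 from left. Merged: [7, 8]
Compare 28 vs 14: take 14 from right. Merged: [7, 8, 14]
Compare 28 vs 18: take 18 from right. Merged: [7, 8, 14, 18]
Compare 28 vs 19: take 19 from right. Merged: [7, 8, 14, 18, 19]
Compare 28 vs 32: take 28 from left. Merged: [7, 8, 14, 18, 19, 28]
Compare 29 vs 32: take 29 from left. Merged: [7, 8, 14, 18, 19, 28, 29]
Compare 30 vs 32: take 30 from left. Merged: [7, 8, 14, 18, 19, 28, 29, 30]
Compare 37 vs 32: take 32 from right. Merged: [7, 8, 14, 18, 19, 28, 29, 30, 32]
Compare 37 vs 33: take 33 from right. Merged: [7, 8, 14, 18, 19, 28, 29, 30, 32, 33]
Append remaining from left: [37]. Merged: [7, 8, 14, 18, 19, 28, 29, 30, 32, 33, 37]

Final merged array: [7, 8, 14, 18, 19, 28, 29, 30, 32, 33, 37]
Total comparisons: 10

The merged array is [7, 8, 14, 18, 19, 28, 29, 30, 32, 33, 37], requiring 10 comparisons. The merge step runs in O(n) time where n is the total number of elements.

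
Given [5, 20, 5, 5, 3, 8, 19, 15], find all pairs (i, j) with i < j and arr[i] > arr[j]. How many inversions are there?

Finding inversions in [5, 20, 5, 5, 3, 8, 19, 15]:

(0, 4): arr[0]=5 > arr[4]=3
(1, 2): arr[1]=20 > arr[2]=5
(1, 3): arr[1]=20 > arr[3]=5
(1, 4): arr[1]=20 > arr[4]=3
(1, 5): arr[1]=20 > arr[5]=8
(1, 6): arr[1]=20 > arr[6]=19
(1, 7): arr[1]=20 > arr[7]=15
(2, 4): arr[2]=5 > arr[4]=3
(3, 4): arr[3]=5 > arr[4]=3
(6, 7): arr[6]=19 > arr[7]=15

Total inversions: 10

The array has 10 inversion(s): (0,4), (1,2), (1,3), (1,4), (1,5), (1,6), (1,7), (2,4), (3,4), (6,7). Each pair (i,j) satisfies i < j and arr[i] > arr[j].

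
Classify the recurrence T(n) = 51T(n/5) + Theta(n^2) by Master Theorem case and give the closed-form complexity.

Master Theorem for T(n) = 51T(n/5) + O(n^2):

a = 51, b = 5, c = 2
log_b(a) = log_5(51) = 2.4430

Case 1: c = 2 < log_5(51) = 2.4430
T(n) = O(n^(log_5 51))

For T(n) = 51T(n/5) + O(n^2): log_5(51) = 2.4430. This is Case 1 of the Master Theorem (c < log_b(a), work dominated by leaves), giving O(n^(log_5 51)).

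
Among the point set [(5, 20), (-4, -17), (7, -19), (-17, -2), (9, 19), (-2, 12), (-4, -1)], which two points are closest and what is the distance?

Computing all pairwise distances among 7 points:

d((5, 20), (-4, -17)) = 38.0789
d((5, 20), (7, -19)) = 39.0512
d((5, 20), (-17, -2)) = 31.1127
d((5, 20), (9, 19)) = 4.1231 <-- minimum
d((5, 20), (-2, 12)) = 10.6301
d((5, 20), (-4, -1)) = 22.8473
d((-4, -17), (7, -19)) = 11.1803
d((-4, -17), (-17, -2)) = 19.8494
d((-4, -17), (9, 19)) = 38.2753
d((-4, -17), (-2, 12)) = 29.0689
d((-4, -17), (-4, -1)) = 16.0
d((7, -19), (-17, -2)) = 29.4109
d((7, -19), (9, 19)) = 38.0526
d((7, -19), (-2, 12)) = 32.28
d((7, -19), (-4, -1)) = 21.095
d((-17, -2), (9, 19)) = 33.4215
d((-17, -2), (-2, 12)) = 20.5183
d((-17, -2), (-4, -1)) = 13.0384
d((9, 19), (-2, 12)) = 13.0384
d((9, 19), (-4, -1)) = 23.8537
d((-2, 12), (-4, -1)) = 13.1529

Closest pair: (5, 20) and (9, 19) with distance 4.1231

The closest pair is (5, 20) and (9, 19) with Euclidean distance 4.1231. For 7 points, brute-force pairwise comparison is shown above. For large n, the divide-and-conquer algorithm (sort by x, recurse on halves, check the dividing strip) achieves O(n log n).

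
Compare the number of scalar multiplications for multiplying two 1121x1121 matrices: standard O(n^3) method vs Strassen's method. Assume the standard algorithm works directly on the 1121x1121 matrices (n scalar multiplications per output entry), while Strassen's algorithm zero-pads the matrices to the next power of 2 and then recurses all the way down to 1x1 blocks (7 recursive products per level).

Matrix multiplication for 1121x1121 matrices:

Strassen's algorithm requires power-of-2 dimensions. Pad 1121x1121 to 2048x2048 (next power of 2).

Standard algorithm: 1121^3 = 1408694561 multiplications
Strassen's algorithm: 7^(log2(2048)) = 7^11 = 1977326743 multiplications
Difference: 1408694561 - 1977326743 = -568632182 (Strassen uses MORE here due to padding overhead — for small or just-over-power-of-2 n, padding can outweigh the per-level savings)

Standard: 1408694561 multiplications (1121^3). Strassen: 1977326743 multiplications (7^11, after padding to 2048x2048). Strassen reduces 8 recursive multiplications to 7 at each level.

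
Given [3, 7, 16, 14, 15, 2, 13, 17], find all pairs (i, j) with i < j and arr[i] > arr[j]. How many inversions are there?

Finding inversions in [3, 7, 16, 14, 15, 2, 13, 17]:

(0, 5): arr[0]=3 > arr[5]=2
(1, 5): arr[1]=7 > arr[5]=2
(2, 3): arr[2]=16 > arr[3]=14
(2, 4): arr[2]=16 > arr[4]=15
(2, 5): arr[2]=16 > arr[5]=2
(2, 6): arr[2]=16 > arr[6]=13
(3, 5): arr[3]=14 > arr[5]=2
(3, 6): arr[3]=14 > arr[6]=13
(4, 5): arr[4]=15 > arr[5]=2
(4, 6): arr[4]=15 > arr[6]=13

Total inversions: 10

The array has 10 inversion(s): (0,5), (1,5), (2,3), (2,4), (2,5), (2,6), (3,5), (3,6), (4,5), (4,6). Each pair (i,j) satisfies i < j and arr[i] > arr[j].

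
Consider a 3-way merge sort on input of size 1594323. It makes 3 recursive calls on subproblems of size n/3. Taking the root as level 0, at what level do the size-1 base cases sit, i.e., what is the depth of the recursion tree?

For divide and conquer with division factor 3:

Problem sizes at each level:
Level 0: 1594323
Level 1: 531441
Level 2: 177147
Level 3: 59049
Level 4: 19683
Level 5: 6561
Level 6: 2187
Level 7: 729
Level 8: 243
Level 9: 81
Level 10: 27
Level 11: 9
Level 12: 3
Level 13: 1

The root is level 0 and the size-1 base case is level 13 (the tree spans levels 0 through 13, i.e. 14 levels counting the root), so the depth is the number of divisions: log_3(1594323) = 13

The recursion tree depth is log_3(1594323) = 13. At each level, the problem size is divided by 3, so it takes 13 divisions to reduce to a base case of size 1. The algorithm makes 3 recursive calls at each level.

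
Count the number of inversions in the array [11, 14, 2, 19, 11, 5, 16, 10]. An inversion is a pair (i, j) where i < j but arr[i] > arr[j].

Finding inversions in [11, 14, 2, 19, 11, 5, 16, 10]:

(0, 2): arr[0]=11 > arr[2]=2
(0, 5): arr[0]=11 > arr[5]=5
(0, 7): arr[0]=11 > arr[7]=10
(1, 2): arr[1]=14 > arr[2]=2
(1, 4): arr[1]=14 > arr[4]=11
(1, 5): arr[1]=14 > arr[5]=5
(1, 7): arr[1]=14 > arr[7]=10
(3, 4): arr[3]=19 > arr[4]=11
(3, 5): arr[3]=19 > arr[5]=5
(3, 6): arr[3]=19 > arr[6]=16
(3, 7): arr[3]=19 > arr[7]=10
(4, 5): arr[4]=11 > arr[5]=5
(4, 7): arr[4]=11 > arr[7]=10
(6, 7): arr[6]=16 > arr[7]=10

Total inversions: 14

The array has 14 inversion(s): (0,2), (0,5), (0,7), (1,2), (1,4), (1,5), (1,7), (3,4), (3,5), (3,6), (3,7), (4,5), (4,7), (6,7). Each pair (i,j) satisfies i < j and arr[i] > arr[j].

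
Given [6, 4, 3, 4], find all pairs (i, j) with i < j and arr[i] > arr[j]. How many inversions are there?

Finding inversions in [6, 4, 3, 4]:

(0, 1): arr[0]=6 > arr[1]=4
(0, 2): arr[0]=6 > arr[2]=3
(0, 3): arr[0]=6 > arr[3]=4
(1, 2): arr[1]=4 > arr[2]=3

Total inversions: 4

The array has 4 inversion(s): (0,1), (0,2), (0,3), (1,2). Each pair (i,j) satisfies i < j and arr[i] > arr[j].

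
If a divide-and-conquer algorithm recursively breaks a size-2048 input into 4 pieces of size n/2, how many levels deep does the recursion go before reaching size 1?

For divide and conquer with division factor 2:

Problem sizes at each level:
Level 0: 2048
Level 1: 1024
Level 2: 512
Level 3: 256
Level 4: 128
Level 5: 64
Level 6: 32
Level 7: 16
Level 8: 8
Level 9: 4
Level 10: 2
Level 11: 1

The root is level 0 and the size-1 base case is level 11 (the tree spans levels 0 through 11, i.e. 12 levels counting the root), so the depth is the number of divisions: log_2(2048) = 11

The recursion tree depth is log_2(2048) = 11. At each level, the problem size is divided by 2, so it takes 11 divisions to reduce to a base case of size 1. The algorithm makes 4 recursive calls at each level.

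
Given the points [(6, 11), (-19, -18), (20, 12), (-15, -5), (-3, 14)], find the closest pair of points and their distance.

Computing all pairwise distances among 5 points:

d((6, 11), (-19, -18)) = 38.2884
d((6, 11), (20, 12)) = 14.0357
d((6, 11), (-15, -5)) = 26.4008
d((6, 11), (-3, 14)) = 9.4868 <-- minimum
d((-19, -18), (20, 12)) = 49.2037
d((-19, -18), (-15, -5)) = 13.6015
d((-19, -18), (-3, 14)) = 35.7771
d((20, 12), (-15, -5)) = 38.9102
d((20, 12), (-3, 14)) = 23.0868
d((-15, -5), (-3, 14)) = 22.4722

Closest pair: (6, 11) and (-3, 14) with distance 9.4868

The closest pair is (6, 11) and (-3, 14) with Euclidean distance 9.4868. For 5 points, brute-force pairwise comparison is shown above. For large n, the divide-and-conquer algorithm (sort by x, recurse on halves, check the dividing strip) achieves O(n log n).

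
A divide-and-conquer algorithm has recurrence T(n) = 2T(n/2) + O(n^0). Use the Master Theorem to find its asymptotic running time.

Master Theorem for T(n) = 2T(n/2) + O(n^0):

a = 2, b = 2, c = 0
log_b(a) = log_2(2) = 1.0000

Case 1: c = 0 < log_2(2) = 1.0000
T(n) = O(n^(log_2 2)) = O(n)

For T(n) = 2T(n/2) + O(n^0): log_2(2) = 1.0000. This is Case 1 of the Master Theorem (c < log_b(a), work dominated by leaves), giving O(n).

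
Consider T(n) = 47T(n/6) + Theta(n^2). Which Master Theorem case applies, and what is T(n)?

Master Theorem for T(n) = 47T(n/6) + O(n^2):

a = 47, b = 6, c = 2
log_b(a) = log_6(47) = 2.1488

Case 1: c = 2 < log_6(47) = 2.1488
T(n) = O(n^(log_6 47))

For T(n) = 47T(n/6) + O(n^2): log_6(47) = 2.1488. This is Case 1 of the Master Theorem (c < log_b(a), work dominated by leaves), giving O(n^(log_6 47)).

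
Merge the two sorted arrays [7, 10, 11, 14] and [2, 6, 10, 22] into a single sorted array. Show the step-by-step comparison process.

Merging process:

Compare 7 vs 2: take 2 from right. Merged: [2]
Compare 7 vs 6: take 6 from right. Merged: [2, 6]
Compare 7 vs 10: take 7 from left. Merged: [2, 6, 7]
Compare 10 vs 10: take 10 from left. Merged: [2, 6, 7, 10]
Compare 11 vs 10: take 10 from right. Merged: [2, 6, 7, 10, 10]
Compare 11 vs 22: take 11 from left. Merged: [2, 6, 7, 10, 10, 11]
Compare 14 vs 22: take 14 from left. Merged: [2, 6, 7, 10, 10, 11, 14]
Append remaining from right: [22]. Merged: [2, 6, 7, 10, 10, 11, 14, 22]

Final merged array: [2, 6, 7, 10, 10, 11, 14, 22]
Total comparisons: 7

The merged array is [2, 6, 7, 10, 10, 11, 14, 22], requiring 7 comparisons. The merge step runs in O(n) time where n is the total number of elements.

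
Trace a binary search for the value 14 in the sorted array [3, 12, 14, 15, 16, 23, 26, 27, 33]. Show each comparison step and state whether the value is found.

Binary search for 14 in [3, 12, 14, 15, 16, 23, 26, 27, 33]:

lo=0, hi=8, mid=4, arr[mid]=16 -> 16 > 14, search left half
lo=0, hi=3, mid=1, arr[mid]=12 -> 12 < 14, search right half
lo=2, hi=3, mid=2, arr[mid]=14 -> Found target at index 2!

Binary search finds 14 at index 2 after 3 comparisons. The search repeatedly halves the search space by comparing with the middle element.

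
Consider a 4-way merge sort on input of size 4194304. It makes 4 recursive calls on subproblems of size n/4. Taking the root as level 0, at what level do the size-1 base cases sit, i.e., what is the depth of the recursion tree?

For divide and conquer with division factor 4:

Problem sizes at each level:
Level 0: 4194304
Level 1: 1048576
Level 2: 262144
Level 3: 65536
Level 4: 16384
Level 5: 4096
Level 6: 1024
Level 7: 256
Level 8: 64
Level 9: 16
Level 10: 4
Level 11: 1

The root is level 0 and the size-1 base case is level 11 (the tree spans levels 0 through 11, i.e. 12 levels counting the root), so the depth is the number of divisions: log_4(4194304) = 11

The recursion tree depth is log_4(4194304) = 11. At each level, the problem size is divided by 4, so it takes 11 divisions to reduce to a base case of size 1. The algorithm makes 4 recursive calls at each level.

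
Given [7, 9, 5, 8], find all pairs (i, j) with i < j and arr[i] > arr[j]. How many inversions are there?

Finding inversions in [7, 9, 5, 8]:

(0, 2): arr[0]=7 > arr[2]=5
(1, 2): arr[1]=9 > arr[2]=5
(1, 3): arr[1]=9 > arr[3]=8

Total inversions: 3

The array has 3 inversion(s): (0,2), (1,2), (1,3). Each pair (i,j) satisfies i < j and arr[i] > arr[j].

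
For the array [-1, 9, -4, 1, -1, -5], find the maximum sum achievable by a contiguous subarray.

Using Kadane's algorithm on [-1, 9, -4, 1, -1, -5]:

Scanning through the array:
Position 1 (value 9): max_ending_here = 9, max_so_far = 9
Position 2 (value -4): max_ending_here = 5, max_so_far = 9
Position 3 (value 1): max_ending_here = 6, max_so_far = 9
Position 4 (value -1): max_ending_here = 5, max_so_far = 9
Position 5 (value -5): max_ending_here = 0, max_so_far = 9

Maximum subarray: [9]
Maximum sum: 9

The maximum subarray is [9] with sum 9. This subarray runs from index 1 to index 1.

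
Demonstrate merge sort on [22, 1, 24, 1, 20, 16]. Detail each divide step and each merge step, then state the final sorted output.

Merge sort trace:

Split: [22, 1, 24, 1, 20, 16] -> [22, 1, 24] and [1, 20, 16]
  Split: [22, 1, 24] -> [22] and [1, 24]
    Split: [1, 24] -> [1] and [24]
    Merge: [1] + [24] -> [1, 24]
  Merge: [22] + [1, 24] -> [1, 22, 24]
  Split: [1, 20, 16] -> [1] and [20, 16]
    Split: [20, 16] -> [20] and [16]
    Merge: [20] + [16] -> [16, 20]
  Merge: [1] + [16, 20] -> [1, 16, 20]
Merge: [1, 22, 24] + [1, 16, 20] -> [1, 1, 16, 20, 22, 24]

Final sorted array: [1, 1, 16, 20, 22, 24]

The merge sort proceeds by recursively splitting the array and merging sorted halves.
After all merges, the sorted array is [1, 1, 16, 20, 22, 24].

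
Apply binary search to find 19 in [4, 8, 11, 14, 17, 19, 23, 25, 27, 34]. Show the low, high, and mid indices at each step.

Binary search for 19 in [4, 8, 11, 14, 17, 19, 23, 25, 27, 34]:

lo=0, hi=9, mid=4, arr[mid]=17 -> 17 < 19, search right half
lo=5, hi=9, mid=7, arr[mid]=25 -> 25 > 19, search left half
lo=5, hi=6, mid=5, arr[mid]=19 -> Found target at index 5!

Binary search finds 19 at index 5 after 3 comparisons. The search repeatedly halves the search space by comparing with the middle element.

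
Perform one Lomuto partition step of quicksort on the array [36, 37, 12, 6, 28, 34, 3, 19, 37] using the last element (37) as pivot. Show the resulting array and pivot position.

Lomuto partition with pivot = 37:

Initial array: [36, 37, 12, 6, 28, 34, 3, 19, 37]

arr[0]=36 <= 37: swap with position 0, array becomes [36, 37, 12, 6, 28, 34, 3, 19, 37]
arr[1]=37 <= 37: swap with position 1, array becomes [36, 37, 12, 6, 28, 34, 3, 19, 37]
arr[2]=12 <= 37: swap with position 2, array becomes [36, 37, 12, 6, 28, 34, 3, 19, 37]
arr[3]=6 <= 37: swap with position 3, array becomes [36, 37, 12, 6, 28, 34, 3, 19, 37]
arr[4]=28 <= 37: swap with position 4, array becomes [36, 37, 12, 6, 28, 34, 3, 19, 37]
arr[5]=34 <= 37: swap with position 5, array becomes [36, 37, 12, 6, 28, 34, 3, 19, 37]
arr[6]=3 <= 37: swap with position 6, array becomes [36, 37, 12, 6, 28, 34, 3, 19, 37]
arr[7]=19 <= 37: swap with position 7, array becomes [36, 37, 12, 6, 28, 34, 3, 19, 37]

Place pivot at position 8: [36, 37, 12, 6, 28, 34, 3, 19, 37]
Pivot position: 8

After partitioning with pivot 37, the array becomes [36, 37, 12, 6, 28, 34, 3, 19, 37]. The pivot is placed at index 8. All elements to the left of the pivot are <= 37, and all elements to the right are > 37.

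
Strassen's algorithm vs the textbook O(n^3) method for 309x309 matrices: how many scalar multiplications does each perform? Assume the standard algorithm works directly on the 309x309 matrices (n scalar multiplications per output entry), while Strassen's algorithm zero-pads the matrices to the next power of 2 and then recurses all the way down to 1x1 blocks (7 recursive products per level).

Matrix multiplication for 309x309 matrices:

Strassen's algorithm requires power-of-2 dimensions. Pad 309x309 to 512x512 (next power of 2).

Standard algorithm: 309^3 = 29503629 multiplications
Strassen's algorithm: 7^(log2(512)) = 7^9 = 40353607 multiplications
Difference: 29503629 - 40353607 = -10849978 (Strassen uses MORE here due to padding overhead — for small or just-over-power-of-2 n, padding can outweigh the per-level savings)

Standard: 29503629 multiplications (309^3). Strassen: 40353607 multiplications (7^9, after padding to 512x512). Strassen reduces 8 recursive multiplications to 7 at each level.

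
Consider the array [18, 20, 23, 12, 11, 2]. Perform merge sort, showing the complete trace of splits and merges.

Merge sort trace:

Split: [18, 20, 23, 12, 11, 2] -> [18, 20, 23] and [12, 11, 2]
  Split: [18, 20, 23] -> [18] and [20, 23]
    Split: [20, 23] -> [20] and [23]
    Merge: [20] + [23] -> [20, 23]
  Merge: [18] + [20, 23] -> [18, 20, 23]
  Split: [12, 11, 2] -> [12] and [11, 2]
    Split: [11, 2] -> [11] and [2]
    Merge: [11] + [2] -> [2, 11]
  Merge: [12] + [2, 11] -> [2, 11, 12]
Merge: [18, 20, 23] + [2, 11, 12] -> [2, 11, 12, 18, 20, 23]

Final sorted array: [2, 11, 12, 18, 20, 23]

The merge sort proceeds by recursively splitting the array and merging sorted halves.
After all merges, the sorted array is [2, 11, 12, 18, 20, 23].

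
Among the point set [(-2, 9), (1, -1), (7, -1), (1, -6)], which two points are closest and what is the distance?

Computing all pairwise distances among 4 points:

d((-2, 9), (1, -1)) = 10.4403
d((-2, 9), (7, -1)) = 13.4536
d((-2, 9), (1, -6)) = 15.2971
d((1, -1), (7, -1)) = 6.0
d((1, -1), (1, -6)) = 5.0 <-- minimum
d((7, -1), (1, -6)) = 7.8102

Closest pair: (1, -1) and (1, -6) with distance 5.0

The closest pair is (1, -1) and (1, -6) with Euclidean distance 5.0. For 4 points, brute-force pairwise comparison is shown above. For large n, the divide-and-conquer algorithm (sort by x, recurse on halves, check the dividing strip) achieves O(n log n).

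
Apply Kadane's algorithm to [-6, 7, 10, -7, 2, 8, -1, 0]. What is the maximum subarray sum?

Using Kadane's algorithm on [-6, 7, 10, -7, 2, 8, -1, 0]:

Scanning through the array:
Position 1 (value 7): max_ending_here = 7, max_so_far = 7
Position 2 (value 10): max_ending_here = 17, max_so_far = 17
Position 3 (value -7): max_ending_here = 10, max_so_far = 17
Position 4 (value 2): max_ending_here = 12, max_so_far = 17
Position 5 (value 8): max_ending_here = 20, max_so_far = 20
Position 6 (value -1): max_ending_here = 19, max_so_far = 20
Position 7 (value 0): max_ending_here = 19, max_so_far = 20

Maximum subarray: [7, 10, -7, 2, 8]
Maximum sum: 20

The maximum subarray is [7, 10, -7, 2, 8] with sum 20. This subarray runs from index 1 to index 5.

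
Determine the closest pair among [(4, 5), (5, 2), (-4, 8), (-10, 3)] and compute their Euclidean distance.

Computing all pairwise distances among 4 points:

d((4, 5), (5, 2)) = 3.1623 <-- minimum
d((4, 5), (-4, 8)) = 8.544
d((4, 5), (-10, 3)) = 14.1421
d((5, 2), (-4, 8)) = 10.8167
d((5, 2), (-10, 3)) = 15.0333
d((-4, 8), (-10, 3)) = 7.8102

Closest pair: (4, 5) and (5, 2) with distance 3.1623

The closest pair is (4, 5) and (5, 2) with Euclidean distance 3.1623. For 4 points, brute-force pairwise comparison is shown above. For large n, the divide-and-conquer algorithm (sort by x, recurse on halves, check the dividing strip) achieves O(n log n).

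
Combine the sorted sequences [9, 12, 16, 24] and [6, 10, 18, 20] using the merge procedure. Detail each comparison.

Merging process:

Compare 9 vs 6: take 6 from right. Merged: [6]
Compare 9 vs 10: take 9 from left. Merged: [6, 9]
Compare 12 vs 10: take 10 from right. Merged: [6, 9, 10]
Compare 12 vs 18: take 12 from left. Merged: [6, 9, 10, 12]
Compare 16 vs 18: take 16 from left. Merged: [6, 9, 10, 12, 16]
Compare 24 vs 18: take 18 from right. Merged: [6, 9, 10, 12, 16, 18]
Compare 24 vs 20: take 20 from right. Merged: [6, 9, 10, 12, 16, 18, 20]
Append remaining from left: [24]. Merged: [6, 9, 10, 12, 16, 18, 20, 24]

Final merged array: [6, 9, 10, 12, 16, 18, 20, 24]
Total comparisons: 7

The merged array is [6, 9, 10, 12, 16, 18, 20, 24], requiring 7 comparisons. The merge step runs in O(n) time where n is the total number of elements.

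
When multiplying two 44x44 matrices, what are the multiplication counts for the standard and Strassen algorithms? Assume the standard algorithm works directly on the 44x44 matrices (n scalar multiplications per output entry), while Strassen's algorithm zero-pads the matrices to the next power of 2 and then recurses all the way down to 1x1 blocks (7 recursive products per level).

Matrix multiplication for 44x44 matrices:

Strassen's algorithm requires power-of-2 dimensions. Pad 44x44 to 64x64 (next power of 2).

Standard algorithm: 44^3 = 85184 multiplications
Strassen's algorithm: 7^(log2(64)) = 7^6 = 117649 multiplications
Difference: 85184 - 117649 = -32465 (Strassen uses MORE here due to padding overhead — for small or just-over-power-of-2 n, padding can outweigh the per-level savings)

Standard: 85184 multiplications (44^3). Strassen: 117649 multiplications (7^6, after padding to 64x64). Strassen reduces 8 recursive multiplications to 7 at each level.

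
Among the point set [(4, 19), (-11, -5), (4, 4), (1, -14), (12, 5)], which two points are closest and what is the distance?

Computing all pairwise distances among 5 points:

d((4, 19), (-11, -5)) = 28.3019
d((4, 19), (4, 4)) = 15.0
d((4, 19), (1, -14)) = 33.1361
d((4, 19), (12, 5)) = 16.1245
d((-11, -5), (4, 4)) = 17.4929
d((-11, -5), (1, -14)) = 15.0
d((-11, -5), (12, 5)) = 25.0799
d((4, 4), (1, -14)) = 18.2483
d((4, 4), (12, 5)) = 8.0623 <-- minimum
d((1, -14), (12, 5)) = 21.9545

Closest pair: (4, 4) and (12, 5) with distance 8.0623

The closest pair is (4, 4) and (12, 5) with Euclidean distance 8.0623. For 5 points, brute-force pairwise comparison is shown above. For large n, the divide-and-conquer algorithm (sort by x, recurse on halves, check the dividing strip) achieves O(n log n).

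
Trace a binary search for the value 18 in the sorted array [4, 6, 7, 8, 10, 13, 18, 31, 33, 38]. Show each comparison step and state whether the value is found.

Binary search for 18 in [4, 6, 7, 8, 10, 13, 18, 31, 33, 38]:

lo=0, hi=9, mid=4, arr[mid]=10 -> 10 < 18, search right half
lo=5, hi=9, mid=7, arr[mid]=31 -> 31 > 18, search left half
lo=5, hi=6, mid=5, arr[mid]=13 -> 13 < 18, search right half
lo=6, hi=6, mid=6, arr[mid]=18 -> Found target at index 6!

Binary search finds 18 at index 6 after 4 comparisons. The search repeatedly halves the search space by comparing with the middle element.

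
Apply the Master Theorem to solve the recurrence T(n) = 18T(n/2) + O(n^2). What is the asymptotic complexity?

Master Theorem for T(n) = 18T(n/2) + O(n^2):

a = 18, b = 2, c = 2
log_b(a) = log_2(18) = 4.1699

Case 1: c = 2 < log_2(18) = 4.1699
T(n) = O(n^(log_2 18))

For T(n) = 18T(n/2) + O(n^2): log_2(18) = 4.1699. This is Case 1 of the Master Theorem (c < log_b(a), work dominated by leaves), giving O(n^(log_2 18)).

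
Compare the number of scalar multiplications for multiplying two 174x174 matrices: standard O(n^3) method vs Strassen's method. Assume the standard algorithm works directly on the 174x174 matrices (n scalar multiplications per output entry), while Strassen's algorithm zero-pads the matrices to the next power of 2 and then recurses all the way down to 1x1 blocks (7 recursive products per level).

Matrix multiplication for 174x174 matrices:

Strassen's algorithm requires power-of-2 dimensions. Pad 174x174 to 256x256 (next power of 2).

Standard algorithm: 174^3 = 5268024 multiplications
Strassen's algorithm: 7^(log2(256)) = 7^8 = 5764801 multiplications
Difference: 5268024 - 5764801 = -496777 (Strassen uses MORE here due to padding overhead — for small or just-over-power-of-2 n, padding can outweigh the per-level savings)

Standard: 5268024 multiplications (174^3). Strassen: 5764801 multiplications (7^8, after padding to 256x256). Strassen reduces 8 recursive multiplications to 7 at each level.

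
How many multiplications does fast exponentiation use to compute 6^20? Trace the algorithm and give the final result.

Computing 6^20 by squaring (build up from 6^1; each line after the first costs one multiplication):

6^1 = 6
6^2 = (6^1)^2 = 6^2 = 36
6^4 = (6^2)^2 = 36^2 = 1296
6^5 = 6 * 6^4 = 6 * 1296 = 7776
6^10 = (6^5)^2 = 7776^2 = 60466176
6^20 = (6^10)^2 = 60466176^2 = 3656158440062976

Result: 3656158440062976
Multiplications needed: 5 (5 lines after 6^1)

6^20 = 3656158440062976. Using exponentiation by squaring, this requires 5 multiplications. The key idea: if the exponent is even, square the half-power; if odd, multiply by the base once.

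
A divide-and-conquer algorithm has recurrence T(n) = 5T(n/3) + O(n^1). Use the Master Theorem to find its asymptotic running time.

Master Theorem for T(n) = 5T(n/3) + O(n^1):

a = 5, b = 3, c = 1
log_b(a) = log_3(5) = 1.4650

Case 1: c = 1 < log_3(5) = 1.4650
T(n) = O(n^(log_3 5))

For T(n) = 5T(n/3) + O(n^1): log_3(5) = 1.4650. This is Case 1 of the Master Theorem (c < log_b(a), work dominated by leaves), giving O(n^(log_3 5)).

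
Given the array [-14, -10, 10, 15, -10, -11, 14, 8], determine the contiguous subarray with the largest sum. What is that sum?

Using Kadane's algorithm on [-14, -10, 10, 15, -10, -11, 14, 8]:

Scanning through the array:
Position 1 (value -10): max_ending_here = -10, max_so_far = -10
Position 2 (value 10): max_ending_here = 10, max_so_far = 10
Position 3 (value 15): max_ending_here = 25, max_so_far = 25
Position 4 (value -10): max_ending_here = 15, max_so_far = 25
Position 5 (value -11): max_ending_here = 4, max_so_far = 25
Position 6 (value 14): max_ending_here = 18, max_so_far = 25
Position 7 (value 8): max_ending_here = 26, max_so_far = 26

Maximum subarray: [10, 15, -10, -11, 14, 8]
Maximum sum: 26

The maximum subarray is [10, 15, -10, -11, 14, 8] with sum 26. This subarray runs from index 2 to index 7.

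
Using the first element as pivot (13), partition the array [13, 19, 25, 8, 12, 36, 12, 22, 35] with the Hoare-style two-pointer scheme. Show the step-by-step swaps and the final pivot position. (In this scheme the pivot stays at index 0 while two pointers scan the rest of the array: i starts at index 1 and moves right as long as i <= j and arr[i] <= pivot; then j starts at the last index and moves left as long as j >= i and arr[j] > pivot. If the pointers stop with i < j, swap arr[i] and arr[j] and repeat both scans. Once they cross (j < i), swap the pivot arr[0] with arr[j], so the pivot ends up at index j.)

Hoare-style two-pointer partition with pivot = 13:

Initial array: [13, 19, 25, 8, 12, 36, 12, 22, 35]

Pointers start at i = 1, j = 8.
i stops at index 1 (arr[1]=19 > 13), j stops at index 6 (arr[6]=12 <= 13): swap arr[1] and arr[6], array becomes [13, 12, 25, 8, 12, 36, 19, 22, 35]
i stops at index 2 (arr[2]=25 > 13), j stops at index 4 (arr[4]=12 <= 13): swap arr[2] and arr[4], array becomes [13, 12, 12, 8, 25, 36, 19, 22, 35]
i ends at 4, j ends at 3: the pointers have crossed (j < i), so scanning stops.

Swap pivot arr[0] with arr[3] to place pivot at position 3: [8, 12, 12, 13, 25, 36, 19, 22, 35]
Pivot position: 3

After partitioning with pivot 13, the array becomes [8, 12, 12, 13, 25, 36, 19, 22, 35]. The pivot is placed at index 3. All elements to the left of the pivot are <= 13, and all elements to the right are > 13.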